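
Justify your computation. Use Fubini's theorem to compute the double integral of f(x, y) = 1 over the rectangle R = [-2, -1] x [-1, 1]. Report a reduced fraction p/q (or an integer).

f(x, y) is a tensor product of a function of x and a function of y, and both factors are bounded continuous (hence Lebesgue integrable) on the rectangle, so Fubini's theorem applies:
  integral_R f d(m x m) = (integral_a1^b1 1 dx) * (integral_a2^b2 1 dy).
Inner integral in x: integral_{-2}^{-1} 1 dx = ((-1)^1 - (-2)^1)/1
  = 1.
Inner integral in y: integral_{-1}^{1} 1 dy = (1^1 - (-1)^1)/1
  = 2.
Product: (1) * (2) = 2.

2


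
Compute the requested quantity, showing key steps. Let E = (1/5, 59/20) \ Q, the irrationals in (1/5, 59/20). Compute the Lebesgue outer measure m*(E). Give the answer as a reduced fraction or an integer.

The interval I = (1/5, 59/20) has m(I) = 59/20 - 1/5 = 11/4 (endpoints are measure-zero, so open/closed/half-open agree). Write I = (I cap Q) u (I \ Q). The rationals in I are countable, so m*(I cap Q) = 0 (cover each rational by intervals whose total length is arbitrarily small). By countable subadditivity m*(I) <= m*(I cap Q) + m*(I \ Q), hence m*(I \ Q) >= m(I) = 11/4. The reverse inequality m*(I \ Q) <= m*(I) = 11/4 is trivial since (I \ Q) is a subset of I. Therefore m*(I \ Q) = 11/4.

11/4


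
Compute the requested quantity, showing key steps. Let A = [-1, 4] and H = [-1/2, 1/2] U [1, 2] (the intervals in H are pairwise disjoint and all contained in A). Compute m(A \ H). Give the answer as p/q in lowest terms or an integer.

The ambient interval has length m(A) = 4 - (-1) = 5.
Since the holes are disjoint and sit inside A, by finite additivity
  m(H) = sum_i (b_i - a_i), and m(A \ H) = m(A) - m(H).
Computing the hole measures:
  m(H_1) = 1/2 - (-1/2) = 1.
  m(H_2) = 2 - 1 = 1.
Summed: m(H) = 1 + 1 = 2.
So m(A \ H) = 5 - 2 = 3.

3


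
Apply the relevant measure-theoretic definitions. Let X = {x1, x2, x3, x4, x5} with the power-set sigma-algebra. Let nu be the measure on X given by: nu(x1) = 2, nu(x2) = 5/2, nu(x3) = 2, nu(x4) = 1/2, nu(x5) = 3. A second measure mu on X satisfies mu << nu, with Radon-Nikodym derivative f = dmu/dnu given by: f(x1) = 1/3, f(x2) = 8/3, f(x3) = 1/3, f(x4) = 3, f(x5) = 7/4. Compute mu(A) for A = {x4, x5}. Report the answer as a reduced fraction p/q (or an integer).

By the defining property of the Radon-Nikodym derivative, for every measurable set A,
  mu(A) = integral_A f dnu.
Since nu is a discrete measure concentrated on the atoms of X, the integral over A reduces to the sum
  mu(A) = sum_{x in A} f(x) * nu({x}).
Computing each term:
  x4: f(x4) * nu(x4) = 3 * 1/2 = 3/2.
  x5: f(x5) * nu(x5) = 7/4 * 3 = 21/4.
Summing: mu(A) = 3/2 + 21/4 = 27/4.

27/4


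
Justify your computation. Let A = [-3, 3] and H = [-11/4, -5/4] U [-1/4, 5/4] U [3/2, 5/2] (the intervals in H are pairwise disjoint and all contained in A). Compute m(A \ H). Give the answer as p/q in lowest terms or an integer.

The ambient interval has length m(A) = 3 - (-3) = 6.
Since the holes are disjoint and sit inside A, by finite additivity
  m(H) = sum_i (b_i - a_i), and m(A \ H) = m(A) - m(H).
Computing the hole measures:
  m(H_1) = -5/4 - (-11/4) = 3/2.
  m(H_2) = 5/4 - (-1/4) = 3/2.
  m(H_3) = 5/2 - 3/2 = 1.
Summed: m(H) = 3/2 + 3/2 + 1 = 4.
So m(A \ H) = 6 - 4 = 2.

2


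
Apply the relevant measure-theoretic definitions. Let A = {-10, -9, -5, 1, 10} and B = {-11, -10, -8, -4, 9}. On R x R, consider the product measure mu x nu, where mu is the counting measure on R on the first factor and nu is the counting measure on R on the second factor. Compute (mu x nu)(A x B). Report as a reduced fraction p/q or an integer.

For a measurable rectangle A x B, the product measure satisfies
  (mu x nu)(A x B) = mu(A) * nu(B).
  mu(A) = 5.
  nu(B) = 5.
  (mu x nu)(A x B) = 5 * 5 = 25.

25


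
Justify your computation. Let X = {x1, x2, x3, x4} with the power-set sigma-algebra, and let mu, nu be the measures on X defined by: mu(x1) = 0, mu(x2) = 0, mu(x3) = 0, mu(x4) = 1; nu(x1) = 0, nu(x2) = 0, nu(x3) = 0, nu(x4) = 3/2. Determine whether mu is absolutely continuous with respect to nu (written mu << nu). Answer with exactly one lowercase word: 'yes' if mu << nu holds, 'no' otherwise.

mu << nu means: every nu-null measurable set is also mu-null; equivalently, for every atom x, if nu({x}) = 0 then mu({x}) = 0.
Checking each atom:
  x1: nu = 0, mu = 0 -> consistent with mu << nu.
  x2: nu = 0, mu = 0 -> consistent with mu << nu.
  x3: nu = 0, mu = 0 -> consistent with mu << nu.
  x4: nu = 3/2 > 0 -> no constraint.
No atom violates the condition. Therefore mu << nu.

yes


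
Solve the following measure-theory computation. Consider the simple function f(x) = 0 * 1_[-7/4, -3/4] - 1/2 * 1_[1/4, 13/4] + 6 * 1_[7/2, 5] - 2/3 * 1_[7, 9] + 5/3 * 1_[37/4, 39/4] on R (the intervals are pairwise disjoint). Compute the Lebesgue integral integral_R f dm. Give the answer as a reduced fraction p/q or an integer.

For a simple function f = sum_i c_i * 1_{A_i} with disjoint A_i,
  integral f dm = sum_i c_i * m(A_i).
Lengths of the A_i:
  m(A_1) = -3/4 - (-7/4) = 1.
  m(A_2) = 13/4 - 1/4 = 3.
  m(A_3) = 5 - 7/2 = 3/2.
  m(A_4) = 9 - 7 = 2.
  m(A_5) = 39/4 - 37/4 = 1/2.
Contributions c_i * m(A_i):
  (0) * (1) = 0.
  (-1/2) * (3) = -3/2.
  (6) * (3/2) = 9.
  (-2/3) * (2) = -4/3.
  (5/3) * (1/2) = 5/6.
Total: 0 - 3/2 + 9 - 4/3 + 5/6 = 7.

7


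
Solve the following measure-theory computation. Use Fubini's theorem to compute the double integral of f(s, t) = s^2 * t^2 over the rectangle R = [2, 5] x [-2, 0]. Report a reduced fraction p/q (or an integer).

f(s, t) is a tensor product of a function of s and a function of t, and both factors are bounded continuous (hence Lebesgue integrable) on the rectangle, so Fubini's theorem applies:
  integral_R f d(m x m) = (integral_a1^b1 s^2 ds) * (integral_a2^b2 t^2 dt).
Inner integral in s: integral_{2}^{5} s^2 ds = (5^3 - 2^3)/3
  = 39.
Inner integral in t: integral_{-2}^{0} t^2 dt = (0^3 - (-2)^3)/3
  = 8/3.
Product: (39) * (8/3) = 104.

104


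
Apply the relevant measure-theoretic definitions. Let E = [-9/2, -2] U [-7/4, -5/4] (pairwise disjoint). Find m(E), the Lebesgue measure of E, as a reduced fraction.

For pairwise disjoint intervals, m(union_i I_i) = sum_i m(I_i),
and m is invariant under swapping open/closed endpoints (single points have measure 0).
So m(E) = sum_i (b_i - a_i).
  I_1 has length -2 - (-9/2) = 5/2.
  I_2 has length -5/4 - (-7/4) = 1/2.
Summing:
  m(E) = 5/2 + 1/2 = 3.

3


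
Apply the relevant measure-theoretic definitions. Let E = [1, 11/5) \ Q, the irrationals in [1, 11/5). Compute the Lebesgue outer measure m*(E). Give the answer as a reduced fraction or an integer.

The interval I = [1, 11/5) has m(I) = 11/5 - 1 = 6/5 (endpoints are measure-zero, so open/closed/half-open agree). Write I = (I cap Q) u (I \ Q). The rationals in I are countable, so m*(I cap Q) = 0 (cover each rational by intervals whose total length is arbitrarily small). By countable subadditivity m*(I) <= m*(I cap Q) + m*(I \ Q), hence m*(I \ Q) >= m(I) = 6/5. The reverse inequality m*(I \ Q) <= m*(I) = 6/5 is trivial since (I \ Q) is a subset of I. Therefore m*(I \ Q) = 6/5.

6/5


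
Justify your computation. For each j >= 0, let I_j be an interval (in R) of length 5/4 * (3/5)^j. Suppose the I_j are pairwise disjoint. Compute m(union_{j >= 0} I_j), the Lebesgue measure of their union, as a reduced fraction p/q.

By countable additivity of the Lebesgue measure on pairwise disjoint measurable sets,
  m(union_{j >= 0} I_j) = sum_{j >= 0} m(I_j) = sum_{j >= 0} a * r^j,
  with a = 5/4 and r = 3/5.
Since 0 < r = 3/5 < 1, the geometric series converges:
  sum_{j >= 0} a * r^j = a / (1 - r).
  = 5/4 / (1 - 3/5)
  = 5/4 / (2/5)
  = 25/8.

25/8


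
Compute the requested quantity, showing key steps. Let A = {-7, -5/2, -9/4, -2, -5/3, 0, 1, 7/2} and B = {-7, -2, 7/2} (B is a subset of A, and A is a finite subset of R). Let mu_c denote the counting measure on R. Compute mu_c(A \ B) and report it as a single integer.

Counting measure assigns mu_c(E) = |E| (number of elements) when E is finite. For B subset A, A \ B is the set of elements of A not in B, so |A \ B| = |A| - |B|.
|A| = 8, |B| = 3, so mu_c(A \ B) = 8 - 3 = 5.

5


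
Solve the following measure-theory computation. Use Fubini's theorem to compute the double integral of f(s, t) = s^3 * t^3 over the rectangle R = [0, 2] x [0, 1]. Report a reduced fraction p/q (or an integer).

f(s, t) is a tensor product of a function of s and a function of t, and both factors are bounded continuous (hence Lebesgue integrable) on the rectangle, so Fubini's theorem applies:
  integral_R f d(m x m) = (integral_a1^b1 s^3 ds) * (integral_a2^b2 t^3 dt).
Inner integral in s: integral_{0}^{2} s^3 ds = (2^4 - 0^4)/4
  = 4.
Inner integral in t: integral_{0}^{1} t^3 dt = (1^4 - 0^4)/4
  = 1/4.
Product: (4) * (1/4) = 1.

1


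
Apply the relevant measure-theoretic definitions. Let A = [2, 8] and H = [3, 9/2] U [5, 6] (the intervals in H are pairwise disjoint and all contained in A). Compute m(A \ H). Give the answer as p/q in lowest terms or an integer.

The ambient interval has length m(A) = 8 - 2 = 6.
Since the holes are disjoint and sit inside A, by finite additivity
  m(H) = sum_i (b_i - a_i), and m(A \ H) = m(A) - m(H).
Computing the hole measures:
  m(H_1) = 9/2 - 3 = 3/2.
  m(H_2) = 6 - 5 = 1.
Summed: m(H) = 3/2 + 1 = 5/2.
So m(A \ H) = 6 - 5/2 = 7/2.

7/2


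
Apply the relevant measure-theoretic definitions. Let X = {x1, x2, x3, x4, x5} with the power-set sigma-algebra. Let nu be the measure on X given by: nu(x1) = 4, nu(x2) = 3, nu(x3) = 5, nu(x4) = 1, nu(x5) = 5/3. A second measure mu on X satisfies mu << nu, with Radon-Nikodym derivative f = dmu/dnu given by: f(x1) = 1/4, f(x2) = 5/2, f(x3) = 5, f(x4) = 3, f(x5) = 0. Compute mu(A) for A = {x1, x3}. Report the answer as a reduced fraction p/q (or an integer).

By the defining property of the Radon-Nikodym derivative, for every measurable set A,
  mu(A) = integral_A f dnu.
Since nu is a discrete measure concentrated on the atoms of X, the integral over A reduces to the sum
  mu(A) = sum_{x in A} f(x) * nu({x}).
Computing each term:
  x1: f(x1) * nu(x1) = 1/4 * 4 = 1.
  x3: f(x3) * nu(x3) = 5 * 5 = 25.
Summing: mu(A) = 1 + 25 = 26.

26


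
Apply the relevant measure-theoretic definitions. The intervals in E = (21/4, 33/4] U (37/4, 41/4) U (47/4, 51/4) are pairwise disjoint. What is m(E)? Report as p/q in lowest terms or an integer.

For pairwise disjoint intervals, m(union_i I_i) = sum_i m(I_i),
and m is invariant under swapping open/closed endpoints (single points have measure 0).
So m(E) = sum_i (b_i - a_i).
  I_1 has length 33/4 - 21/4 = 3.
  I_2 has length 41/4 - 37/4 = 1.
  I_3 has length 51/4 - 47/4 = 1.
Summing:
  m(E) = 3 + 1 + 1 = 5.

5


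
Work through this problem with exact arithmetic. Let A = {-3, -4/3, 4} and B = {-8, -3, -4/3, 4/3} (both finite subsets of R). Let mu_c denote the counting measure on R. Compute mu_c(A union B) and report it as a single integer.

Counting measure on a finite set equals cardinality. By inclusion-exclusion, |A union B| = |A| + |B| - |A cap B|.
|A| = 3, |B| = 4, |A cap B| = 2.
So mu_c(A union B) = 3 + 4 - 2 = 5.

5


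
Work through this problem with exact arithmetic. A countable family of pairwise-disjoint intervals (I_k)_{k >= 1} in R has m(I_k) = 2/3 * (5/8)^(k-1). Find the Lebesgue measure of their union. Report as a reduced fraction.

By countable additivity of the Lebesgue measure on pairwise disjoint measurable sets,
  m(union_{k >= 1} I_k) = sum_{k >= 1} m(I_k) = sum_{k >= 1} a * r^(k-1),
  with a = 2/3 and r = 5/8.
Since 0 < r = 5/8 < 1, the geometric series converges:
  sum_{k >= 1} a * r^(k-1) = a / (1 - r).
  = 2/3 / (1 - 5/8)
  = 2/3 / (3/8)
  = 16/9.

16/9


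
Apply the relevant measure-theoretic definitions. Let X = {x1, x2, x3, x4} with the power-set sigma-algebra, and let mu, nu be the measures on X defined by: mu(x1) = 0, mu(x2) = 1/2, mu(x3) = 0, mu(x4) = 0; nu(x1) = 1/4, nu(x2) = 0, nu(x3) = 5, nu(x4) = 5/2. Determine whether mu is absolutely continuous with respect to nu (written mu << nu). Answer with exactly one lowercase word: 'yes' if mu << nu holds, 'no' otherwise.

mu << nu means: every nu-null measurable set is also mu-null; equivalently, for every atom x, if nu({x}) = 0 then mu({x}) = 0.
Checking each atom:
  x1: nu = 1/4 > 0 -> no constraint.
  x2: nu = 0, mu = 1/2 > 0 -> violates mu << nu.
  x3: nu = 5 > 0 -> no constraint.
  x4: nu = 5/2 > 0 -> no constraint.
The atom(s) x2 violate the condition (nu = 0 but mu > 0). Therefore mu is NOT absolutely continuous w.r.t. nu.

no


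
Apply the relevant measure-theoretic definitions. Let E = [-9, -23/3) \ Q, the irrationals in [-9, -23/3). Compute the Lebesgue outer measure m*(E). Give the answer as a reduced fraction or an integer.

The interval I = [-9, -23/3) has m(I) = -23/3 - (-9) = 4/3 (endpoints are measure-zero, so open/closed/half-open agree). Write I = (I cap Q) u (I \ Q). The rationals in I are countable, so m*(I cap Q) = 0 (cover each rational by intervals whose total length is arbitrarily small). By countable subadditivity m*(I) <= m*(I cap Q) + m*(I \ Q), hence m*(I \ Q) >= m(I) = 4/3. The reverse inequality m*(I \ Q) <= m*(I) = 4/3 is trivial since (I \ Q) is a subset of I. Therefore m*(I \ Q) = 4/3.

4/3


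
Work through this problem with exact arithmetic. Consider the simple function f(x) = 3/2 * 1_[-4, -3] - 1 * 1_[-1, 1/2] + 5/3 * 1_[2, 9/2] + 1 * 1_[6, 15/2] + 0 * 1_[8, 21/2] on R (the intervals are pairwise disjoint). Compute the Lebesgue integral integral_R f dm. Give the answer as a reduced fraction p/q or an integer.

For a simple function f = sum_i c_i * 1_{A_i} with disjoint A_i,
  integral f dm = sum_i c_i * m(A_i).
Lengths of the A_i:
  m(A_1) = -3 - (-4) = 1.
  m(A_2) = 1/2 - (-1) = 3/2.
  m(A_3) = 9/2 - 2 = 5/2.
  m(A_4) = 15/2 - 6 = 3/2.
  m(A_5) = 21/2 - 8 = 5/2.
Contributions c_i * m(A_i):
  (3/2) * (1) = 3/2.
  (-1) * (3/2) = -3/2.
  (5/3) * (5/2) = 25/6.
  (1) * (3/2) = 3/2.
  (0) * (5/2) = 0.
Total: 3/2 - 3/2 + 25/6 + 3/2 + 0 = 17/3.

17/3


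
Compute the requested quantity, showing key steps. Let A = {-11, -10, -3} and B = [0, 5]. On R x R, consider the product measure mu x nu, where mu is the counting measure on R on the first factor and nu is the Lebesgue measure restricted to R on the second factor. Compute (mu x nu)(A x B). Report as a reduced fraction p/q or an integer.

For a measurable rectangle A x B, the product measure satisfies
  (mu x nu)(A x B) = mu(A) * nu(B).
  mu(A) = 3.
  nu(B) = 5.
  (mu x nu)(A x B) = 3 * 5 = 15.

15


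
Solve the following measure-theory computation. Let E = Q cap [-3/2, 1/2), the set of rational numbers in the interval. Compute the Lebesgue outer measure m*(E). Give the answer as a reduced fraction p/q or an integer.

E = Q cap [-3/2, 1/2) is a subset of Q, which is countable. Enumerate Q = {q_1, q_2, ...}; for any eps > 0, cover q_k by the open interval (q_k - eps/2^(k+1), q_k + eps/2^(k+1)), of length eps/2^k. The total cover length is sum_{k>=1} eps/2^k = eps. Hence m*(E) <= m*(Q) <= eps for every eps > 0, and since outer measure is non-negative, m*(E) = 0.

0


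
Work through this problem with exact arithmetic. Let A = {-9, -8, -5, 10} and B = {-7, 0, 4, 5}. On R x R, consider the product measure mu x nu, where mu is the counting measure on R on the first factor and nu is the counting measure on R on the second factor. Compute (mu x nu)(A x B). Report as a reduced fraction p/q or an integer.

For a measurable rectangle A x B, the product measure satisfies
  (mu x nu)(A x B) = mu(A) * nu(B).
  mu(A) = 4.
  nu(B) = 4.
  (mu x nu)(A x B) = 4 * 4 = 16.

16


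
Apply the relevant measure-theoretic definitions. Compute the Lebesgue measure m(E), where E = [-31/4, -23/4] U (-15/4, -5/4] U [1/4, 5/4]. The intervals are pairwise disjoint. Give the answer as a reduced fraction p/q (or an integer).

For pairwise disjoint intervals, m(union_i I_i) = sum_i m(I_i),
and m is invariant under swapping open/closed endpoints (single points have measure 0).
So m(E) = sum_i (b_i - a_i).
  I_1 has length -23/4 - (-31/4) = 2.
  I_2 has length -5/4 - (-15/4) = 5/2.
  I_3 has length 5/4 - 1/4 = 1.
Summing:
  m(E) = 2 + 5/2 + 1 = 11/2.

11/2


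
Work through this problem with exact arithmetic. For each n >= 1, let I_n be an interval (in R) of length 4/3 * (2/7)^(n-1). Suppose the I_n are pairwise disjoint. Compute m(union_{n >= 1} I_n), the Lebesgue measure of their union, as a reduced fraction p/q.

By countable additivity of the Lebesgue measure on pairwise disjoint measurable sets,
  m(union_{n >= 1} I_n) = sum_{n >= 1} m(I_n) = sum_{n >= 1} a * r^(n-1),
  with a = 4/3 and r = 2/7.
Since 0 < r = 2/7 < 1, the geometric series converges:
  sum_{n >= 1} a * r^(n-1) = a / (1 - r).
  = 4/3 / (1 - 2/7)
  = 4/3 / (5/7)
  = 28/15.

28/15


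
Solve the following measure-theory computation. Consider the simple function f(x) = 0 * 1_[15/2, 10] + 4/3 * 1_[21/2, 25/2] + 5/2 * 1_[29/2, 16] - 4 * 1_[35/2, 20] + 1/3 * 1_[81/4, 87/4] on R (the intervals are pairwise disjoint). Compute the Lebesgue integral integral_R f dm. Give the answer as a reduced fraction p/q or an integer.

For a simple function f = sum_i c_i * 1_{A_i} with disjoint A_i,
  integral f dm = sum_i c_i * m(A_i).
Lengths of the A_i:
  m(A_1) = 10 - 15/2 = 5/2.
  m(A_2) = 25/2 - 21/2 = 2.
  m(A_3) = 16 - 29/2 = 3/2.
  m(A_4) = 20 - 35/2 = 5/2.
  m(A_5) = 87/4 - 81/4 = 3/2.
Contributions c_i * m(A_i):
  (0) * (5/2) = 0.
  (4/3) * (2) = 8/3.
  (5/2) * (3/2) = 15/4.
  (-4) * (5/2) = -10.
  (1/3) * (3/2) = 1/2.
Total: 0 + 8/3 + 15/4 - 10 + 1/2 = -37/12.

-37/12


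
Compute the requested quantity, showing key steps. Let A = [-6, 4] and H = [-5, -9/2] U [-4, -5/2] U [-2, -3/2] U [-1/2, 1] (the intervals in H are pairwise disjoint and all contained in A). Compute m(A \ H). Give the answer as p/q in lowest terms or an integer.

The ambient interval has length m(A) = 4 - (-6) = 10.
Since the holes are disjoint and sit inside A, by finite additivity
  m(H) = sum_i (b_i - a_i), and m(A \ H) = m(A) - m(H).
Computing the hole measures:
  m(H_1) = -9/2 - (-5) = 1/2.
  m(H_2) = -5/2 - (-4) = 3/2.
  m(H_3) = -3/2 - (-2) = 1/2.
  m(H_4) = 1 - (-1/2) = 3/2.
Summed: m(H) = 1/2 + 3/2 + 1/2 + 3/2 = 4.
So m(A \ H) = 10 - 4 = 6.

6


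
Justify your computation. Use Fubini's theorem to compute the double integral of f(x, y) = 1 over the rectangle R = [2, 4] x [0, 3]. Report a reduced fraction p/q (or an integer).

f(x, y) is a tensor product of a function of x and a function of y, and both factors are bounded continuous (hence Lebesgue integrable) on the rectangle, so Fubini's theorem applies:
  integral_R f d(m x m) = (integral_a1^b1 1 dx) * (integral_a2^b2 1 dy).
Inner integral in x: integral_{2}^{4} 1 dx = (4^1 - 2^1)/1
  = 2.
Inner integral in y: integral_{0}^{3} 1 dy = (3^1 - 0^1)/1
  = 3.
Product: (2) * (3) = 6.

6


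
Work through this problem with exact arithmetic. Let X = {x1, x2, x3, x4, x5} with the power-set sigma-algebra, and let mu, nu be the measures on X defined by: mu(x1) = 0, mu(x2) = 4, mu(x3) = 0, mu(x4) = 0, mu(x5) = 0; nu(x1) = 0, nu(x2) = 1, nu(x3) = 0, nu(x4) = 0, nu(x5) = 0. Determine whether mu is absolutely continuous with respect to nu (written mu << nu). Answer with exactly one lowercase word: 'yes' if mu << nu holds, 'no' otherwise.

mu << nu means: every nu-null measurable set is also mu-null; equivalently, for every atom x, if nu({x}) = 0 then mu({x}) = 0.
Checking each atom:
  x1: nu = 0, mu = 0 -> consistent with mu << nu.
  x2: nu = 1 > 0 -> no constraint.
  x3: nu = 0, mu = 0 -> consistent with mu << nu.
  x4: nu = 0, mu = 0 -> consistent with mu << nu.
  x5: nu = 0, mu = 0 -> consistent with mu << nu.
No atom violates the condition. Therefore mu << nu.

yes


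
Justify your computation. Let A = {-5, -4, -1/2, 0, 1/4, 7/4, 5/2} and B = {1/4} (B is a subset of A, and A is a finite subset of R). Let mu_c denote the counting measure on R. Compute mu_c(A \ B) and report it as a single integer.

Counting measure assigns mu_c(E) = |E| (number of elements) when E is finite. For B subset A, A \ B is the set of elements of A not in B, so |A \ B| = |A| - |B|.
|A| = 7, |B| = 1, so mu_c(A \ B) = 7 - 1 = 6.

6


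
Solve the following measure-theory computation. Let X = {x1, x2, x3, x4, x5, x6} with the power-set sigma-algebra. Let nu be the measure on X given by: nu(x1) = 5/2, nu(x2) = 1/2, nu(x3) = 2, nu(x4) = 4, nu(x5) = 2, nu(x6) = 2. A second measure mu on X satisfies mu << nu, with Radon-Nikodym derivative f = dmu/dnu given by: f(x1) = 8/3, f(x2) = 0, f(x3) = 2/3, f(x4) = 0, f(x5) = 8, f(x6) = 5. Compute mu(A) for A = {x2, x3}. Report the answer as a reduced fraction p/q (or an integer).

By the defining property of the Radon-Nikodym derivative, for every measurable set A,
  mu(A) = integral_A f dnu.
Since nu is a discrete measure concentrated on the atoms of X, the integral over A reduces to the sum
  mu(A) = sum_{x in A} f(x) * nu({x}).
Computing each term:
  x2: f(x2) * nu(x2) = 0 * 1/2 = 0.
  x3: f(x3) * nu(x3) = 2/3 * 2 = 4/3.
Summing: mu(A) = 0 + 4/3 = 4/3.

4/3


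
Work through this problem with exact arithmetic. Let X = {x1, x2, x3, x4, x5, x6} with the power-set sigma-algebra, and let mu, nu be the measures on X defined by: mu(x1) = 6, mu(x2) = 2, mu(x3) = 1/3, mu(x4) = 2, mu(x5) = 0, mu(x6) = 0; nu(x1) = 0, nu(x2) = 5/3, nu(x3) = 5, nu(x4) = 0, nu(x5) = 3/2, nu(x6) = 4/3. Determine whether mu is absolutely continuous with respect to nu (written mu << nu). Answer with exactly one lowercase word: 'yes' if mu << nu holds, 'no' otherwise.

mu << nu means: every nu-null measurable set is also mu-null; equivalently, for every atom x, if nu({x}) = 0 then mu({x}) = 0.
Checking each atom:
  x1: nu = 0, mu = 6 > 0 -> violates mu << nu.
  x2: nu = 5/3 > 0 -> no constraint.
  x3: nu = 5 > 0 -> no constraint.
  x4: nu = 0, mu = 2 > 0 -> violates mu << nu.
  x5: nu = 3/2 > 0 -> no constraint.
  x6: nu = 4/3 > 0 -> no constraint.
The atom(s) x1, x4 violate the condition (nu = 0 but mu > 0). Therefore mu is NOT absolutely continuous w.r.t. nu.

no


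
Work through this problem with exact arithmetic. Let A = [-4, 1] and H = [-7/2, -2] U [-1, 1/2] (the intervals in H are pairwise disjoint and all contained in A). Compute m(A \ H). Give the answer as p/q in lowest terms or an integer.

The ambient interval has length m(A) = 1 - (-4) = 5.
Since the holes are disjoint and sit inside A, by finite additivity
  m(H) = sum_i (b_i - a_i), and m(A \ H) = m(A) - m(H).
Computing the hole measures:
  m(H_1) = -2 - (-7/2) = 3/2.
  m(H_2) = 1/2 - (-1) = 3/2.
Summed: m(H) = 3/2 + 3/2 = 3.
So m(A \ H) = 5 - 3 = 2.

2


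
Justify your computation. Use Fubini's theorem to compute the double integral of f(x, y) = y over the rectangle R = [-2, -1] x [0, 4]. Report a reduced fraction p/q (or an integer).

f(x, y) is a tensor product of a function of x and a function of y, and both factors are bounded continuous (hence Lebesgue integrable) on the rectangle, so Fubini's theorem applies:
  integral_R f d(m x m) = (integral_a1^b1 1 dx) * (integral_a2^b2 y dy).
Inner integral in x: integral_{-2}^{-1} 1 dx = ((-1)^1 - (-2)^1)/1
  = 1.
Inner integral in y: integral_{0}^{4} y dy = (4^2 - 0^2)/2
  = 8.
Product: (1) * (8) = 8.

8


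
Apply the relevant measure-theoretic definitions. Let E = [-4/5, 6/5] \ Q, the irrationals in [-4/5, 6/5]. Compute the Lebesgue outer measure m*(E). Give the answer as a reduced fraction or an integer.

The interval I = [-4/5, 6/5] has m(I) = 6/5 - (-4/5) = 2 (endpoints are measure-zero, so open/closed/half-open agree). Write I = (I cap Q) u (I \ Q). The rationals in I are countable, so m*(I cap Q) = 0 (cover each rational by intervals whose total length is arbitrarily small). By countable subadditivity m*(I) <= m*(I cap Q) + m*(I \ Q), hence m*(I \ Q) >= m(I) = 2. The reverse inequality m*(I \ Q) <= m*(I) = 2 is trivial since (I \ Q) is a subset of I. Therefore m*(I \ Q) = 2.

2


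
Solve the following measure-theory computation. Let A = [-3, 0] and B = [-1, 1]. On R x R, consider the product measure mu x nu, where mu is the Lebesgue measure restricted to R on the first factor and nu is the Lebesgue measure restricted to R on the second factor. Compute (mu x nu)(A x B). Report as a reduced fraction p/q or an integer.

For a measurable rectangle A x B, the product measure satisfies
  (mu x nu)(A x B) = mu(A) * nu(B).
  mu(A) = 3.
  nu(B) = 2.
  (mu x nu)(A x B) = 3 * 2 = 6.

6


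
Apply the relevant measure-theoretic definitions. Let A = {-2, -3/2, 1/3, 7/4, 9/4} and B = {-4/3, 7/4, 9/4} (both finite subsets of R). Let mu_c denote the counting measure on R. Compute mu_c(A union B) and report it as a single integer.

Counting measure on a finite set equals cardinality. By inclusion-exclusion, |A union B| = |A| + |B| - |A cap B|.
|A| = 5, |B| = 3, |A cap B| = 2.
So mu_c(A union B) = 5 + 3 - 2 = 6.

6


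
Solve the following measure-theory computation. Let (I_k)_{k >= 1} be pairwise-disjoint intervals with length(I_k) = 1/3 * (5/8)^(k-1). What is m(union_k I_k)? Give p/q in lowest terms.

By countable additivity of the Lebesgue measure on pairwise disjoint measurable sets,
  m(union_{k >= 1} I_k) = sum_{k >= 1} m(I_k) = sum_{k >= 1} a * r^(k-1),
  with a = 1/3 and r = 5/8.
Since 0 < r = 5/8 < 1, the geometric series converges:
  sum_{k >= 1} a * r^(k-1) = a / (1 - r).
  = 1/3 / (1 - 5/8)
  = 1/3 / (3/8)
  = 8/9.

8/9


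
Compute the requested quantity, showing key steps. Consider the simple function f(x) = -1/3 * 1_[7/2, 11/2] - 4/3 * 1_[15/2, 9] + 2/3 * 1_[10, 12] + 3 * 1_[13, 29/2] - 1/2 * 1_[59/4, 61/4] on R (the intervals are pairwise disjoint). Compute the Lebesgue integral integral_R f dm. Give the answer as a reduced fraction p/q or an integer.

For a simple function f = sum_i c_i * 1_{A_i} with disjoint A_i,
  integral f dm = sum_i c_i * m(A_i).
Lengths of the A_i:
  m(A_1) = 11/2 - 7/2 = 2.
  m(A_2) = 9 - 15/2 = 3/2.
  m(A_3) = 12 - 10 = 2.
  m(A_4) = 29/2 - 13 = 3/2.
  m(A_5) = 61/4 - 59/4 = 1/2.
Contributions c_i * m(A_i):
  (-1/3) * (2) = -2/3.
  (-4/3) * (3/2) = -2.
  (2/3) * (2) = 4/3.
  (3) * (3/2) = 9/2.
  (-1/2) * (1/2) = -1/4.
Total: -2/3 - 2 + 4/3 + 9/2 - 1/4 = 35/12.

35/12


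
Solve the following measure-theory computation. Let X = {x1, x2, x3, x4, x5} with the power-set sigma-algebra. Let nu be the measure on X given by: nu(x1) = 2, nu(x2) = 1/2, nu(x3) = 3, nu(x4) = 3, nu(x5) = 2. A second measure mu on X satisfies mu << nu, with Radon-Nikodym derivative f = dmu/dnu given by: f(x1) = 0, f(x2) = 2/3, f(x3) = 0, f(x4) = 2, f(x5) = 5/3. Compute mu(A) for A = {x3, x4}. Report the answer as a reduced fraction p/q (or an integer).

By the defining property of the Radon-Nikodym derivative, for every measurable set A,
  mu(A) = integral_A f dnu.
Since nu is a discrete measure concentrated on the atoms of X, the integral over A reduces to the sum
  mu(A) = sum_{x in A} f(x) * nu({x}).
Computing each term:
  x3: f(x3) * nu(x3) = 0 * 3 = 0.
  x4: f(x4) * nu(x4) = 2 * 3 = 6.
Summing: mu(A) = 0 + 6 = 6.

6


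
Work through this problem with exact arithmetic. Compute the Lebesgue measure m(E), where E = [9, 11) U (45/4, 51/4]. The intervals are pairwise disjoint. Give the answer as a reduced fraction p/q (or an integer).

For pairwise disjoint intervals, m(union_i I_i) = sum_i m(I_i),
and m is invariant under swapping open/closed endpoints (single points have measure 0).
So m(E) = sum_i (b_i - a_i).
  I_1 has length 11 - 9 = 2.
  I_2 has length 51/4 - 45/4 = 3/2.
Summing:
  m(E) = 2 + 3/2 = 7/2.

7/2


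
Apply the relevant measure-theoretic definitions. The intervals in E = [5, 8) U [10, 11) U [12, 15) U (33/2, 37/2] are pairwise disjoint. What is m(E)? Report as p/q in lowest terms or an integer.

For pairwise disjoint intervals, m(union_i I_i) = sum_i m(I_i),
and m is invariant under swapping open/closed endpoints (single points have measure 0).
So m(E) = sum_i (b_i - a_i).
  I_1 has length 8 - 5 = 3.
  I_2 has length 11 - 10 = 1.
  I_3 has length 15 - 12 = 3.
  I_4 has length 37/2 - 33/2 = 2.
Summing:
  m(E) = 3 + 1 + 3 + 2 = 9.

9


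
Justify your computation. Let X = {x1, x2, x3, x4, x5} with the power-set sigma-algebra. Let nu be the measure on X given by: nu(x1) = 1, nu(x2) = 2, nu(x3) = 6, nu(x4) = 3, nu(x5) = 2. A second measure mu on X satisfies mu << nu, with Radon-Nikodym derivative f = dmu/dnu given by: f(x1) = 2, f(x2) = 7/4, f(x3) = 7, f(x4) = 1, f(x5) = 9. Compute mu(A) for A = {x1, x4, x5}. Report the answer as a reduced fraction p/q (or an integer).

By the defining property of the Radon-Nikodym derivative, for every measurable set A,
  mu(A) = integral_A f dnu.
Since nu is a discrete measure concentrated on the atoms of X, the integral over A reduces to the sum
  mu(A) = sum_{x in A} f(x) * nu({x}).
Computing each term:
  x1: f(x1) * nu(x1) = 2 * 1 = 2.
  x4: f(x4) * nu(x4) = 1 * 3 = 3.
  x5: f(x5) * nu(x5) = 9 * 2 = 18.
Summing: mu(A) = 2 + 3 + 18 = 23.

23


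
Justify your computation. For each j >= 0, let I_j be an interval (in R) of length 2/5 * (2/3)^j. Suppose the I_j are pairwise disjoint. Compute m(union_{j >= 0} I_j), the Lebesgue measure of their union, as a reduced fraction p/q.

By countable additivity of the Lebesgue measure on pairwise disjoint measurable sets,
  m(union_{j >= 0} I_j) = sum_{j >= 0} m(I_j) = sum_{j >= 0} a * r^j,
  with a = 2/5 and r = 2/3.
Since 0 < r = 2/3 < 1, the geometric series converges:
  sum_{j >= 0} a * r^j = a / (1 - r).
  = 2/5 / (1 - 2/3)
  = 2/5 / (1/3)
  = 6/5.

6/5


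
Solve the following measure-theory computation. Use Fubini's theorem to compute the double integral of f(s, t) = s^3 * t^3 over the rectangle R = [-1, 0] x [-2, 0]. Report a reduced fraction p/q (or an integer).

f(s, t) is a tensor product of a function of s and a function of t, and both factors are bounded continuous (hence Lebesgue integrable) on the rectangle, so Fubini's theorem applies:
  integral_R f d(m x m) = (integral_a1^b1 s^3 ds) * (integral_a2^b2 t^3 dt).
Inner integral in s: integral_{-1}^{0} s^3 ds = (0^4 - (-1)^4)/4
  = -1/4.
Inner integral in t: integral_{-2}^{0} t^3 dt = (0^4 - (-2)^4)/4
  = -4.
Product: (-1/4) * (-4) = 1.

1


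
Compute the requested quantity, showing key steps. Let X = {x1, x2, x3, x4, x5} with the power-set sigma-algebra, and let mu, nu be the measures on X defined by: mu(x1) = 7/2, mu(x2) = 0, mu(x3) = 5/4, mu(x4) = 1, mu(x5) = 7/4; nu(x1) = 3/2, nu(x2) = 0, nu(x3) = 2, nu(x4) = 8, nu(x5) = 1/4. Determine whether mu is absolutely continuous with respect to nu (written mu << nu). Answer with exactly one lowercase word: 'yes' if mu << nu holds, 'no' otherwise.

mu << nu means: every nu-null measurable set is also mu-null; equivalently, for every atom x, if nu({x}) = 0 then mu({x}) = 0.
Checking each atom:
  x1: nu = 3/2 > 0 -> no constraint.
  x2: nu = 0, mu = 0 -> consistent with mu << nu.
  x3: nu = 2 > 0 -> no constraint.
  x4: nu = 8 > 0 -> no constraint.
  x5: nu = 1/4 > 0 -> no constraint.
No atom violates the condition. Therefore mu << nu.

yes


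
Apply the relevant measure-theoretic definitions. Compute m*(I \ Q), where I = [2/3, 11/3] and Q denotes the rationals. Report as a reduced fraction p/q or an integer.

The interval I = [2/3, 11/3] has m(I) = 11/3 - 2/3 = 3 (endpoints are measure-zero, so open/closed/half-open agree). Write I = (I cap Q) u (I \ Q). The rationals in I are countable, so m*(I cap Q) = 0 (cover each rational by intervals whose total length is arbitrarily small). By countable subadditivity m*(I) <= m*(I cap Q) + m*(I \ Q), hence m*(I \ Q) >= m(I) = 3. The reverse inequality m*(I \ Q) <= m*(I) = 3 is trivial since (I \ Q) is a subset of I. Therefore m*(I \ Q) = 3.

3


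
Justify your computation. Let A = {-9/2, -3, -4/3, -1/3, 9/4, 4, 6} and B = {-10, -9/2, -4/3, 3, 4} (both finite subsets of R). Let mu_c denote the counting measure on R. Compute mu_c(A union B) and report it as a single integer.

Counting measure on a finite set equals cardinality. By inclusion-exclusion, |A union B| = |A| + |B| - |A cap B|.
|A| = 7, |B| = 5, |A cap B| = 3.
So mu_c(A union B) = 7 + 5 - 3 = 9.

9


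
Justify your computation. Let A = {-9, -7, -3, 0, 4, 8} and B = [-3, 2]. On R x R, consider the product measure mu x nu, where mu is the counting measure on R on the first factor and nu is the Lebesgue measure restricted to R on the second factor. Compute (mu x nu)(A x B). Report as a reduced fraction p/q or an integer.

For a measurable rectangle A x B, the product measure satisfies
  (mu x nu)(A x B) = mu(A) * nu(B).
  mu(A) = 6.
  nu(B) = 5.
  (mu x nu)(A x B) = 6 * 5 = 30.

30


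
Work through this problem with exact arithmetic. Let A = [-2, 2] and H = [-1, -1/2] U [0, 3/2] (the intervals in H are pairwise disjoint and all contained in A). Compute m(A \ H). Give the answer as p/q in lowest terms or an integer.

The ambient interval has length m(A) = 2 - (-2) = 4.
Since the holes are disjoint and sit inside A, by finite additivity
  m(H) = sum_i (b_i - a_i), and m(A \ H) = m(A) - m(H).
Computing the hole measures:
  m(H_1) = -1/2 - (-1) = 1/2.
  m(H_2) = 3/2 - 0 = 3/2.
Summed: m(H) = 1/2 + 3/2 = 2.
So m(A \ H) = 4 - 2 = 2.

2


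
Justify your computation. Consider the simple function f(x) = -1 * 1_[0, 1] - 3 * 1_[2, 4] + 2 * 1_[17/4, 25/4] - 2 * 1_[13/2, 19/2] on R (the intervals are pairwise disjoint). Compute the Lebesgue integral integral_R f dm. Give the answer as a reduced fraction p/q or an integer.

For a simple function f = sum_i c_i * 1_{A_i} with disjoint A_i,
  integral f dm = sum_i c_i * m(A_i).
Lengths of the A_i:
  m(A_1) = 1 - 0 = 1.
  m(A_2) = 4 - 2 = 2.
  m(A_3) = 25/4 - 17/4 = 2.
  m(A_4) = 19/2 - 13/2 = 3.
Contributions c_i * m(A_i):
  (-1) * (1) = -1.
  (-3) * (2) = -6.
  (2) * (2) = 4.
  (-2) * (3) = -6.
Total: -1 - 6 + 4 - 6 = -9.

-9


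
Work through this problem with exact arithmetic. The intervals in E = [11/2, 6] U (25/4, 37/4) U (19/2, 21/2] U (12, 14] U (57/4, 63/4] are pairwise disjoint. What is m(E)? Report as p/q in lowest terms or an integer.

For pairwise disjoint intervals, m(union_i I_i) = sum_i m(I_i),
and m is invariant under swapping open/closed endpoints (single points have measure 0).
So m(E) = sum_i (b_i - a_i).
  I_1 has length 6 - 11/2 = 1/2.
  I_2 has length 37/4 - 25/4 = 3.
  I_3 has length 21/2 - 19/2 = 1.
  I_4 has length 14 - 12 = 2.
  I_5 has length 63/4 - 57/4 = 3/2.
Summing:
  m(E) = 1/2 + 3 + 1 + 2 + 3/2 = 8.

8


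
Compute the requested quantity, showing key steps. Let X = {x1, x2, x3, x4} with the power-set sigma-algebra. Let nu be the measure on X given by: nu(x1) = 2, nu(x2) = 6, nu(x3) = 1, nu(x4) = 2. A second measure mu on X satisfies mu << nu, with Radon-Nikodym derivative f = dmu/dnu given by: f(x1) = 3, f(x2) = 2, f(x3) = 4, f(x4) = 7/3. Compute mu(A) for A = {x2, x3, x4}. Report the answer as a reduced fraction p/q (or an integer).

By the defining property of the Radon-Nikodym derivative, for every measurable set A,
  mu(A) = integral_A f dnu.
Since nu is a discrete measure concentrated on the atoms of X, the integral over A reduces to the sum
  mu(A) = sum_{x in A} f(x) * nu({x}).
Computing each term:
  x2: f(x2) * nu(x2) = 2 * 6 = 12.
  x3: f(x3) * nu(x3) = 4 * 1 = 4.
  x4: f(x4) * nu(x4) = 7/3 * 2 = 14/3.
Summing: mu(A) = 12 + 4 + 14/3 = 62/3.

62/3


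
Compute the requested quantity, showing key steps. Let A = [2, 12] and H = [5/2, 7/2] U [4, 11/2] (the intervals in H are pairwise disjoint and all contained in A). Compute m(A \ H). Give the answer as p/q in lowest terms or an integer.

The ambient interval has length m(A) = 12 - 2 = 10.
Since the holes are disjoint and sit inside A, by finite additivity
  m(H) = sum_i (b_i - a_i), and m(A \ H) = m(A) - m(H).
Computing the hole measures:
  m(H_1) = 7/2 - 5/2 = 1.
  m(H_2) = 11/2 - 4 = 3/2.
Summed: m(H) = 1 + 3/2 = 5/2.
So m(A \ H) = 10 - 5/2 = 15/2.

15/2


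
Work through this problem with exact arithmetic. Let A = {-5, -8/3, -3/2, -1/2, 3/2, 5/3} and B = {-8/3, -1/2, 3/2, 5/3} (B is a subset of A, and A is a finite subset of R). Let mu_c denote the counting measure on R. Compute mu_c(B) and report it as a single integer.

Counting measure assigns mu_c(E) = |E| (number of elements) when E is finite.
B has 4 element(s), so mu_c(B) = 4.

4


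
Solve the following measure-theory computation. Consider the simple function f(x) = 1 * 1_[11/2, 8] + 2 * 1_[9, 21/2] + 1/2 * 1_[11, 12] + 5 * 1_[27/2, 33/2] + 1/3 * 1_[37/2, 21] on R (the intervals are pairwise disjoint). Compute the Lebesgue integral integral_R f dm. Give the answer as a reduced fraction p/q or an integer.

For a simple function f = sum_i c_i * 1_{A_i} with disjoint A_i,
  integral f dm = sum_i c_i * m(A_i).
Lengths of the A_i:
  m(A_1) = 8 - 11/2 = 5/2.
  m(A_2) = 21/2 - 9 = 3/2.
  m(A_3) = 12 - 11 = 1.
  m(A_4) = 33/2 - 27/2 = 3.
  m(A_5) = 21 - 37/2 = 5/2.
Contributions c_i * m(A_i):
  (1) * (5/2) = 5/2.
  (2) * (3/2) = 3.
  (1/2) * (1) = 1/2.
  (5) * (3) = 15.
  (1/3) * (5/2) = 5/6.
Total: 5/2 + 3 + 1/2 + 15 + 5/6 = 131/6.

131/6


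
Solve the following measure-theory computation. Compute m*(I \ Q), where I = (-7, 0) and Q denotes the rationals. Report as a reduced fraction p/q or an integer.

The interval I = (-7, 0) has m(I) = 0 - (-7) = 7 (endpoints are measure-zero, so open/closed/half-open agree). Write I = (I cap Q) u (I \ Q). The rationals in I are countable, so m*(I cap Q) = 0 (cover each rational by intervals whose total length is arbitrarily small). By countable subadditivity m*(I) <= m*(I cap Q) + m*(I \ Q), hence m*(I \ Q) >= m(I) = 7. The reverse inequality m*(I \ Q) <= m*(I) = 7 is trivial since (I \ Q) is a subset of I. Therefore m*(I \ Q) = 7.

7


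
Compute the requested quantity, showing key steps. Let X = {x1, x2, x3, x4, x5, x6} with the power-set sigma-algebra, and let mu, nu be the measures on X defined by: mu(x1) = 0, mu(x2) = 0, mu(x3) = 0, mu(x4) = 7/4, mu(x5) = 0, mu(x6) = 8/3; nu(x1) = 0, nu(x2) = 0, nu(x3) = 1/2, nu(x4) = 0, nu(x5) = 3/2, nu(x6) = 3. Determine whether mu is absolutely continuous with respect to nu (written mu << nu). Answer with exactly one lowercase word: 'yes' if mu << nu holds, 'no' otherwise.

mu << nu means: every nu-null measurable set is also mu-null; equivalently, for every atom x, if nu({x}) = 0 then mu({x}) = 0.
Checking each atom:
  x1: nu = 0, mu = 0 -> consistent with mu << nu.
  x2: nu = 0, mu = 0 -> consistent with mu << nu.
  x3: nu = 1/2 > 0 -> no constraint.
  x4: nu = 0, mu = 7/4 > 0 -> violates mu << nu.
  x5: nu = 3/2 > 0 -> no constraint.
  x6: nu = 3 > 0 -> no constraint.
The atom(s) x4 violate the condition (nu = 0 but mu > 0). Therefore mu is NOT absolutely continuous w.r.t. nu.

no


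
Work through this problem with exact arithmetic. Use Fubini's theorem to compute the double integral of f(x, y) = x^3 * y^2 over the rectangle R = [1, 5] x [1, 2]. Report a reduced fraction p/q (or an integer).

f(x, y) is a tensor product of a function of x and a function of y, and both factors are bounded continuous (hence Lebesgue integrable) on the rectangle, so Fubini's theorem applies:
  integral_R f d(m x m) = (integral_a1^b1 x^3 dx) * (integral_a2^b2 y^2 dy).
Inner integral in x: integral_{1}^{5} x^3 dx = (5^4 - 1^4)/4
  = 156.
Inner integral in y: integral_{1}^{2} y^2 dy = (2^3 - 1^3)/3
  = 7/3.
Product: (156) * (7/3) = 364.

364


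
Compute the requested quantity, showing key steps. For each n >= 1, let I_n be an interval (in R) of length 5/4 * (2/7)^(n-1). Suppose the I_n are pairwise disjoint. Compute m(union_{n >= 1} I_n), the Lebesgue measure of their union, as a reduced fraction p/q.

By countable additivity of the Lebesgue measure on pairwise disjoint measurable sets,
  m(union_{n >= 1} I_n) = sum_{n >= 1} m(I_n) = sum_{n >= 1} a * r^(n-1),
  with a = 5/4 and r = 2/7.
Since 0 < r = 2/7 < 1, the geometric series converges:
  sum_{n >= 1} a * r^(n-1) = a / (1 - r).
  = 5/4 / (1 - 2/7)
  = 5/4 / (5/7)
  = 7/4.

7/4


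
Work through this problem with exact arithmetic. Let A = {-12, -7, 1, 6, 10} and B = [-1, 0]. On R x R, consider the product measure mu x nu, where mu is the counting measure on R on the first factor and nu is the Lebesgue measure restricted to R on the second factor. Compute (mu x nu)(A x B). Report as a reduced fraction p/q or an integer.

For a measurable rectangle A x B, the product measure satisfies
  (mu x nu)(A x B) = mu(A) * nu(B).
  mu(A) = 5.
  nu(B) = 1.
  (mu x nu)(A x B) = 5 * 1 = 5.

5
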